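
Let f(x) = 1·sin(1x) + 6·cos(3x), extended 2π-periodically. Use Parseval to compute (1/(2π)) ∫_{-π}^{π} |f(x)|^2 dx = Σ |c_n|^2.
Σ |c_n|^2 = 37/2

Expand |f|^2 and use orthogonality of {sin(nx), cos(mx)} on [-π, π]:
  ∫_{-π}^{π} sin(nx)^2 dx = π, ∫ cos(mx)^2 dx = π, and cross terms integrate to 0.
So ∫_{-π}^{π} f(x)^2 dx = 1^2 · π + 6^2 · π = (1 + 36)π.
Divide by 2π: (1 + 36)/2 = 37/2.
By Parseval, this equals Σ |c_n|^2.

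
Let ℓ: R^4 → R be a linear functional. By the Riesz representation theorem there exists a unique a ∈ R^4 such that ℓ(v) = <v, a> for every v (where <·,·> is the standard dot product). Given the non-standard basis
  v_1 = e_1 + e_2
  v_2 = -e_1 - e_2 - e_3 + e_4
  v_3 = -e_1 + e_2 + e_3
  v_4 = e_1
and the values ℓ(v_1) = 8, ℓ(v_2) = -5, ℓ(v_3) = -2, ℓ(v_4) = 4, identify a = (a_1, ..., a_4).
a = (4, 4, -2, 1)

Write a = (a_1, ..., a_4) in the standard basis. For each basis vector v_i, ℓ(v_i) = <v_i, a> is a linear equation in the a_j's. Collect the n equations into a matrix system V a = ℓ, where row i of V is v_i (expressed in the standard basis). Since V is invertible (lower-triangular with 1s on the diagonal, up to permutation), solve by back-substitution:
  V =
[[1, 1, 0, 0],
 [-1, -1, -1, 1],
 [-1, 1, 1, 0],
 [1, 0, 0, 0]]
  V a = (8, -5, -2, 4)
Solving gives a = (4, 4, -2, 1).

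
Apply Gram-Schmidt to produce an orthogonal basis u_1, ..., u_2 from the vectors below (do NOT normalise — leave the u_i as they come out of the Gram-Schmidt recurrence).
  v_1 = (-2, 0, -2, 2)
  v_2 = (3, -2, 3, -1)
Orthogonal basis:
  u_1 = (-2, 0, -2, 2)
  u_2 = (2/3, -2, 2/3, 4/3)

Apply the Gram-Schmidt recurrence
  u_1 = v_1
  u_i = v_i − Σ_{j<i} ((v_i · u_j) / (u_j · u_j)) · u_j.

Step by step this gives:
  u_1 = (-2, 0, -2, 2)
  u_2 = (2/3, -2, 2/3, 4/3)

Orthogonality check:
  u_2 · u_1 = 0 (should be 0)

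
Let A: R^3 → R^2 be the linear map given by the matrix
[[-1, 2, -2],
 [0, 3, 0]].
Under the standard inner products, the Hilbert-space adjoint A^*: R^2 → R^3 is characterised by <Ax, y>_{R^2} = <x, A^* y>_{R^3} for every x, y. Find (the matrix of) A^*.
A^* = A^T =
[[-1, 0],
 [2, 3],
 [-2, 0]]

For real matrices with standard dot products, the defining identity <Ax, y> = <x, A^* y> gives (Ax)^T y = x^T (A^*) y, i.e. x^T A^T y = x^T (A^*) y. Since this holds for all x, y, we must have A^* = A^T. Therefore
A^* =
[[-1, 0],
 [2, 3],
 [-2, 0]].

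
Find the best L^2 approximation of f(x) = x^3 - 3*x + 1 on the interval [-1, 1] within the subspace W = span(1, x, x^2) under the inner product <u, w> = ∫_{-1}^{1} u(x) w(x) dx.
g(x) = 1 - 12*x/5

The best approximation g ∈ W is the orthogonal projection of f onto W. Writing g = a_0 + a_1 x + a_2 x^2, the coefficients solve the normal equations G · a = b where
  G_{ij} = <φ_i, φ_j> and b_i = <f, φ_i>, with φ_0 = 1, φ_1 = x, φ_2 = x^2.
G =
  [2, 0, 2/3]
  [0, 2/3, 0]
  [2/3, 0, 2/5],
b = (2, -8/5, 2/3).
Solving gives a_0 = 1, a_1 = -12/5, a_2 = 0, so
  g(x) = 1 - 12*x/5.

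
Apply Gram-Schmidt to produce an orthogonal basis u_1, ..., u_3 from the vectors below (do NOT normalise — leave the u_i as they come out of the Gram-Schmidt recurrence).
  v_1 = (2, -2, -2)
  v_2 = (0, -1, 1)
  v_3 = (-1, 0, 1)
Orthogonal basis:
  u_1 = (2, -2, -2)
  u_2 = (0, -1, 1)
  u_3 = (-1/3, -1/6, -1/6)

Apply the Gram-Schmidt recurrence
  u_1 = v_1
  u_i = v_i − Σ_{j<i} ((v_i · u_j) / (u_j · u_j)) · u_j.

Step by step this gives:
  u_1 = (2, -2, -2)
  u_2 = (0, -1, 1)
  u_3 = (-1/3, -1/6, -1/6)

Orthogonality check:
  u_2 · u_1 = 0 (should be 0)
  u_3 · u_1 = 0 (should be 0)
  u_3 · u_2 = 0 (should be 0)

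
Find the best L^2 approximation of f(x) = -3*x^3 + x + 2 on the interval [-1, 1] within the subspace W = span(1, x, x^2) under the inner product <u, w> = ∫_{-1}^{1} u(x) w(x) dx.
g(x) = 2 - 4*x/5

The best approximation g ∈ W is the orthogonal projection of f onto W. Writing g = a_0 + a_1 x + a_2 x^2, the coefficients solve the normal equations G · a = b where
  G_{ij} = <φ_i, φ_j> and b_i = <f, φ_i>, with φ_0 = 1, φ_1 = x, φ_2 = x^2.
G =
  [2, 0, 2/3]
  [0, 2/3, 0]
  [2/3, 0, 2/5],
b = (4, -8/15, 4/3).
Solving gives a_0 = 2, a_1 = -4/5, a_2 = 0, so
  g(x) = 2 - 4*x/5.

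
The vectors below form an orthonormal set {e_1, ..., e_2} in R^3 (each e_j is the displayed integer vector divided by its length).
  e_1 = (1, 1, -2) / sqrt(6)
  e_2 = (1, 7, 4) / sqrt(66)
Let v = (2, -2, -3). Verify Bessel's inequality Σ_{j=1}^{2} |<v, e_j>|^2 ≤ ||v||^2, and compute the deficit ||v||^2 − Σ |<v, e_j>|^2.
Σ |<v, e_j>|^2 = 162/11; ||v||^2 = 17; deficit = 25/11

Write each e_j = u_j / sqrt(<u_j, u_j>) where u_j is the displayed integer vector. Then <v, e_j> = <v, u_j> / sqrt(<u_j, u_j>), so |<v, e_j>|^2 = <v, u_j>^2 / <u_j, u_j>.
Coefficients: <v, e_1> = 6/sqrt(6), <v, e_2> = -24/sqrt(66).
Square and sum: Σ |<v, e_j>|^2 = 162/11.
Compute ||v||^2 = v·v = 17.
Deficit = 17 − 162/11 = 25/11 ≥ 0, confirming Bessel's inequality. (The deficit equals ||v − Σ <v,e_j> e_j||^2, the squared distance from v to span{e_j}.)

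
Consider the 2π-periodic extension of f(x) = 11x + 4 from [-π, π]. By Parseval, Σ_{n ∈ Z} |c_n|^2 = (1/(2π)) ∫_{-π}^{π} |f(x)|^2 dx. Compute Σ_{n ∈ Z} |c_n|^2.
Σ |c_n|^2 = 121π^2/3 + 16

Expand and integrate term by term over [-π, π]:
  ∫ (11x)^2 dx = 121·(2π^3/3); ∫ 2·11·(4)·x dx = 0 (odd integrand); ∫ 4^2 dx = 16·2π.
So (1/(2π)) ∫_{-π}^{π} (11x + 4)^2 dx = 121π^2/3 + 16 = 121π^2/3 + 16.
Parseval ⇒ Σ |c_n|^2 = 121π^2/3 + 16.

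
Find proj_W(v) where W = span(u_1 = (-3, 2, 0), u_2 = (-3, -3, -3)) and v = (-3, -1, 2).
proj_W(v) = (-2, 1/2, -1/2)

Set up U = [u_1 | ... | u_2] ∈ R^(3×2). The projector onto W = col(U) is P = U (U^T U)^(-1) U^T.
Compute U^T U =
  [13, 3]
  [3, 27],
and U^T v = (7, 6).
Solve U^T U · c = U^T v for the coefficients: c = (1/2, 1/6). The projection is proj_W(v) = U c.
Check: (v - proj_W(v)) · u_1 = 0  (should be 0).
Check: (v - proj_W(v)) · u_2 = 0  (should be 0).
Result: proj_W(v) = (-2, 1/2, -1/2).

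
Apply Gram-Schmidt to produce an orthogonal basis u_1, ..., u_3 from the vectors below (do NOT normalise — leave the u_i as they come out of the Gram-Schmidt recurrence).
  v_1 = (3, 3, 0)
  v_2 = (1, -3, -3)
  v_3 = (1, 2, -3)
Orthogonal basis:
  u_1 = (3, 3, 0)
  u_2 = (2, -2, -3)
  u_3 = (-45/34, 45/34, -30/17)

Apply the Gram-Schmidt recurrence
  u_1 = v_1
  u_i = v_i − Σ_{j<i} ((v_i · u_j) / (u_j · u_j)) · u_j.

Step by step this gives:
  u_1 = (3, 3, 0)
  u_2 = (2, -2, -3)
  u_3 = (-45/34, 45/34, -30/17)

Orthogonality check:
  u_2 · u_1 = 0 (should be 0)
  u_3 · u_1 = 0 (should be 0)
  u_3 · u_2 = 0 (should be 0)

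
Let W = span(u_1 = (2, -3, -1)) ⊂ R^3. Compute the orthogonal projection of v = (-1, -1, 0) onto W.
proj_W(v) = (1/7, -3/14, -1/14)

Set up U = [u_1 | ... | u_1] ∈ R^(3×1). The projector onto W = col(U) is P = U (U^T U)^(-1) U^T.
Compute U^T U =
  [14],
and U^T v = (1).
Solve U^T U · c = U^T v for the coefficients: c = (1/14). The projection is proj_W(v) = U c.
Check: (v - proj_W(v)) · u_1 = 0  (should be 0).
Result: proj_W(v) = (1/7, -3/14, -1/14).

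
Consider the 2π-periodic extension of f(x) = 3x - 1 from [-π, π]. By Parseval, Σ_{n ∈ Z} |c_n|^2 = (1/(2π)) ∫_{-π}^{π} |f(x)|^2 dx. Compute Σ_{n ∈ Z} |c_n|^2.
Σ |c_n|^2 = 3π^2 + 1

Expand and integrate term by term over [-π, π]:
  ∫ (3x)^2 dx = 9·(2π^3/3); ∫ 2·3·(-1)·x dx = 0 (odd integrand); ∫ (-1)^2 dx = 1·2π.
So (1/(2π)) ∫_{-π}^{π} (3x - 1)^2 dx = 9π^2/3 + 1 = 3π^2 + 1.
Parseval ⇒ Σ |c_n|^2 = 3π^2 + 1.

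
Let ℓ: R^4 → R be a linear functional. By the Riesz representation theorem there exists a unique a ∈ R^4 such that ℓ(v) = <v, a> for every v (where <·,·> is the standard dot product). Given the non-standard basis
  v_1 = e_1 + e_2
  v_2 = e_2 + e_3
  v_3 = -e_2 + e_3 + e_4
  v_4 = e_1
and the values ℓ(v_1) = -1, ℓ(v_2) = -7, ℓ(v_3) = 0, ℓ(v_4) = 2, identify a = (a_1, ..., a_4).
a = (2, -3, -4, 1)

Write a = (a_1, ..., a_4) in the standard basis. For each basis vector v_i, ℓ(v_i) = <v_i, a> is a linear equation in the a_j's. Collect the n equations into a matrix system V a = ℓ, where row i of V is v_i (expressed in the standard basis). Since V is invertible (lower-triangular with 1s on the diagonal, up to permutation), solve by back-substitution:
  V =
[[1, 1, 0, 0],
 [0, 1, 1, 0],
 [0, -1, 1, 1],
 [1, 0, 0, 0]]
  V a = (-1, -7, 0, 2)
Solving gives a = (2, -3, -4, 1).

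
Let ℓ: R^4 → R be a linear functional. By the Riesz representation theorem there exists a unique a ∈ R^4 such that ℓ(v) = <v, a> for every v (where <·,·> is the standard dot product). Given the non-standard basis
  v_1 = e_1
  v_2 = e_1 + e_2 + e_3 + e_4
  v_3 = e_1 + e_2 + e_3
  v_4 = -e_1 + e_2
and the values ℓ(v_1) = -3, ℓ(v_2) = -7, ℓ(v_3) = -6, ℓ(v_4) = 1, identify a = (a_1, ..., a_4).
a = (-3, -2, -1, -1)

Write a = (a_1, ..., a_4) in the standard basis. For each basis vector v_i, ℓ(v_i) = <v_i, a> is a linear equation in the a_j's. Collect the n equations into a matrix system V a = ℓ, where row i of V is v_i (expressed in the standard basis). Since V is invertible (lower-triangular with 1s on the diagonal, up to permutation), solve by back-substitution:
  V =
[[1, 0, 0, 0],
 [1, 1, 1, 1],
 [1, 1, 1, 0],
 [-1, 1, 0, 0]]
  V a = (-3, -7, -6, 1)
Solving gives a = (-3, -2, -1, -1).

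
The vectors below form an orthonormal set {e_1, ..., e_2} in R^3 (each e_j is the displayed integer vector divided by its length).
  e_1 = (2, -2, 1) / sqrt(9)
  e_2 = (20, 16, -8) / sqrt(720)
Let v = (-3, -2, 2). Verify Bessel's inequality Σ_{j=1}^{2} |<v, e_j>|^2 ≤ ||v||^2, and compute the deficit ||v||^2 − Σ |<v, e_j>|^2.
Σ |<v, e_j>|^2 = 81/5; ||v||^2 = 17; deficit = 4/5

Write each e_j = u_j / sqrt(<u_j, u_j>) where u_j is the displayed integer vector. Then <v, e_j> = <v, u_j> / sqrt(<u_j, u_j>), so |<v, e_j>|^2 = <v, u_j>^2 / <u_j, u_j>.
Coefficients: <v, e_1> = 0/sqrt(9), <v, e_2> = -108/sqrt(720).
Square and sum: Σ |<v, e_j>|^2 = 81/5.
Compute ||v||^2 = v·v = 17.
Deficit = 17 − 81/5 = 4/5 ≥ 0, confirming Bessel's inequality. (The deficit equals ||v − Σ <v,e_j> e_j||^2, the squared distance from v to span{e_j}.)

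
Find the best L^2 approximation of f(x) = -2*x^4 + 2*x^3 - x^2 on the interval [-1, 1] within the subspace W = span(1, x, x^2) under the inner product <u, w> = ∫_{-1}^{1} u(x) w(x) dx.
g(x) = -19*x^2/7 + 6*x/5 + 6/35

The best approximation g ∈ W is the orthogonal projection of f onto W. Writing g = a_0 + a_1 x + a_2 x^2, the coefficients solve the normal equations G · a = b where
  G_{ij} = <φ_i, φ_j> and b_i = <f, φ_i>, with φ_0 = 1, φ_1 = x, φ_2 = x^2.
G =
  [2, 0, 2/3]
  [0, 2/3, 0]
  [2/3, 0, 2/5],
b = (-22/15, 4/5, -34/35).
Solving gives a_0 = 6/35, a_1 = 6/5, a_2 = -19/7, so
  g(x) = -19*x^2/7 + 6*x/5 + 6/35.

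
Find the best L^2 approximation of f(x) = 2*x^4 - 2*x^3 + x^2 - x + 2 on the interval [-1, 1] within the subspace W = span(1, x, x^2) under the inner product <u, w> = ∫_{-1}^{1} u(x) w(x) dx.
g(x) = 19*x^2/7 - 11*x/5 + 64/35

The best approximation g ∈ W is the orthogonal projection of f onto W. Writing g = a_0 + a_1 x + a_2 x^2, the coefficients solve the normal equations G · a = b where
  G_{ij} = <φ_i, φ_j> and b_i = <f, φ_i>, with φ_0 = 1, φ_1 = x, φ_2 = x^2.
G =
  [2, 0, 2/3]
  [0, 2/3, 0]
  [2/3, 0, 2/5],
b = (82/15, -22/15, 242/105).
Solving gives a_0 = 64/35, a_1 = -11/5, a_2 = 19/7, so
  g(x) = 19*x^2/7 - 11*x/5 + 64/35.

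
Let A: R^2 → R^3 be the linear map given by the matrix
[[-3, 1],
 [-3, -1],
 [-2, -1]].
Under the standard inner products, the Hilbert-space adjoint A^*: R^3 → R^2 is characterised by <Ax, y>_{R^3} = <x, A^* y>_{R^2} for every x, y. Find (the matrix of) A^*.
A^* = A^T =
[[-3, -3, -2],
 [1, -1, -1]]

For real matrices with standard dot products, the defining identity <Ax, y> = <x, A^* y> gives (Ax)^T y = x^T (A^*) y, i.e. x^T A^T y = x^T (A^*) y. Since this holds for all x, y, we must have A^* = A^T. Therefore
A^* =
[[-3, -3, -2],
 [1, -1, -1]].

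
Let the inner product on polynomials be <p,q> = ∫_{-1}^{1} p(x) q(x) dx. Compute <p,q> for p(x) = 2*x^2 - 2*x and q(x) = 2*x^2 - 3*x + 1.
<p,q> = 104/15

Expand the product: p(x)·q(x) = 4*x^4 - 10*x^3 + 8*x^2 - 2*x.
∫_{-1}^{1} of each monomial x^k gives [2/(k+1) if k even, 0 if k odd]. Integrating term-by-term (or equivalently evaluating the antiderivative F(x) = 4*x^5/5 - 5*x^4/2 + 8*x^3/3 - x^2 at the endpoints):
  F(1) − F(−1) = -1/30 − (-209/30) = 104/15.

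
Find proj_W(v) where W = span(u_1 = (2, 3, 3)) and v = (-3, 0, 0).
proj_W(v) = (-6/11, -9/11, -9/11)

Set up U = [u_1 | ... | u_1] ∈ R^(3×1). The projector onto W = col(U) is P = U (U^T U)^(-1) U^T.
Compute U^T U =
  [22],
and U^T v = (-6).
Solve U^T U · c = U^T v for the coefficients: c = (-3/11). The projection is proj_W(v) = U c.
Check: (v - proj_W(v)) · u_1 = 0  (should be 0).
Result: proj_W(v) = (-6/11, -9/11, -9/11).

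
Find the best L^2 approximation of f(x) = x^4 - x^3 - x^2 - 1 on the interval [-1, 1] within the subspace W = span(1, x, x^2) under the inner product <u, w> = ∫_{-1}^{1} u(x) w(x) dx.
g(x) = -x^2/7 - 3*x/5 - 38/35

The best approximation g ∈ W is the orthogonal projection of f onto W. Writing g = a_0 + a_1 x + a_2 x^2, the coefficients solve the normal equations G · a = b where
  G_{ij} = <φ_i, φ_j> and b_i = <f, φ_i>, with φ_0 = 1, φ_1 = x, φ_2 = x^2.
G =
  [2, 0, 2/3]
  [0, 2/3, 0]
  [2/3, 0, 2/5],
b = (-34/15, -2/5, -82/105).
Solving gives a_0 = -38/35, a_1 = -3/5, a_2 = -1/7, so
  g(x) = -x^2/7 - 3*x/5 - 38/35.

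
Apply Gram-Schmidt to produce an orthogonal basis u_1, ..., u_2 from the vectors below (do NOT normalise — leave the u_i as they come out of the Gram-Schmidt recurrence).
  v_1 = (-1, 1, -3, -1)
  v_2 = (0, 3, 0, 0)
Orthogonal basis:
  u_1 = (-1, 1, -3, -1)
  u_2 = (1/4, 11/4, 3/4, 1/4)

Apply the Gram-Schmidt recurrence
  u_1 = v_1
  u_i = v_i − Σ_{j<i} ((v_i · u_j) / (u_j · u_j)) · u_j.

Step by step this gives:
  u_1 = (-1, 1, -3, -1)
  u_2 = (1/4, 11/4, 3/4, 1/4)

Orthogonality check:
  u_2 · u_1 = 0 (should be 0)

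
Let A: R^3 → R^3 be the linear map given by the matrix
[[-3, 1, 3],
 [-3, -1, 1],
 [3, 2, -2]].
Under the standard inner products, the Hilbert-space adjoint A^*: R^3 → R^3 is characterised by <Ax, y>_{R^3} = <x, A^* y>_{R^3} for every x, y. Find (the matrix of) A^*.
A^* = A^T =
[[-3, -3, 3],
 [1, -1, 2],
 [3, 1, -2]]

For real matrices with standard dot products, the defining identity <Ax, y> = <x, A^* y> gives (Ax)^T y = x^T (A^*) y, i.e. x^T A^T y = x^T (A^*) y. Since this holds for all x, y, we must have A^* = A^T. Therefore
A^* =
[[-3, -3, 3],
 [1, -1, 2],
 [3, 1, -2]].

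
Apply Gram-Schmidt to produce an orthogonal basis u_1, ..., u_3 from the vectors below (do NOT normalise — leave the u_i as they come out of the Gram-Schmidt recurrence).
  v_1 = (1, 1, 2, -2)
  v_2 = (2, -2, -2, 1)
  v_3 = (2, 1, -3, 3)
Orthogonal basis:
  u_1 = (1, 1, 2, -2)
  u_2 = (13/5, -7/5, -4/5, -1/5)
  u_3 = (127/94, 257/94, -34/47, 62/47)

Apply the Gram-Schmidt recurrence
  u_1 = v_1
  u_i = v_i − Σ_{j<i} ((v_i · u_j) / (u_j · u_j)) · u_j.

Step by step this gives:
  u_1 = (1, 1, 2, -2)
  u_2 = (13/5, -7/5, -4/5, -1/5)
  u_3 = (127/94, 257/94, -34/47, 62/47)

Orthogonality check:
  u_2 · u_1 = 0 (should be 0)
  u_3 · u_1 = 0 (should be 0)
  u_3 · u_2 = 0 (should be 0)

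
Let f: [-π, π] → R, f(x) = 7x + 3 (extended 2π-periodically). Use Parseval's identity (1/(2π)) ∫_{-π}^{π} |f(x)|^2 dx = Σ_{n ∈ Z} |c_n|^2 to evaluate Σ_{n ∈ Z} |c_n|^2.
Σ |c_n|^2 = 49π^2/3 + 9

Expand and integrate term by term over [-π, π]:
  ∫ (7x)^2 dx = 49·(2π^3/3); ∫ 2·7·(3)·x dx = 0 (odd integrand); ∫ 3^2 dx = 9·2π.
So (1/(2π)) ∫_{-π}^{π} (7x + 3)^2 dx = 49π^2/3 + 9 = 49π^2/3 + 9.
Parseval ⇒ Σ |c_n|^2 = 49π^2/3 + 9.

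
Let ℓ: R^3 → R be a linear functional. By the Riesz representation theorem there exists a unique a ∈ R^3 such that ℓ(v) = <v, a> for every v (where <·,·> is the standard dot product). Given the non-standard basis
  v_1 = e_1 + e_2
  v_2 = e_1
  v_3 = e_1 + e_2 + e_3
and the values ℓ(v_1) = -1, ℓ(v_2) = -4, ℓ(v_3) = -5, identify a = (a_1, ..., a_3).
a = (-4, 3, -4)

Write a = (a_1, ..., a_3) in the standard basis. For each basis vector v_i, ℓ(v_i) = <v_i, a> is a linear equation in the a_j's. Collect the n equations into a matrix system V a = ℓ, where row i of V is v_i (expressed in the standard basis). Since V is invertible (lower-triangular with 1s on the diagonal, up to permutation), solve by back-substitution:
  V =
[[1, 1, 0],
 [1, 0, 0],
 [1, 1, 1]]
  V a = (-1, -4, -5)
Solving gives a = (-4, 3, -4).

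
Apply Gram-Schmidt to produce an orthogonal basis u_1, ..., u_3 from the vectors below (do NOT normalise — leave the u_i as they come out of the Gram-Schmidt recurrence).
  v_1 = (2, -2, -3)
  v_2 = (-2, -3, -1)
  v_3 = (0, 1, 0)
Orthogonal basis:
  u_1 = (2, -2, -3)
  u_2 = (-44/17, -41/17, -2/17)
  u_3 = (-56/213, 64/213, -80/213)

Apply the Gram-Schmidt recurrence
  u_1 = v_1
  u_i = v_i − Σ_{j<i} ((v_i · u_j) / (u_j · u_j)) · u_j.

Step by step this gives:
  u_1 = (2, -2, -3)
  u_2 = (-44/17, -41/17, -2/17)
  u_3 = (-56/213, 64/213, -80/213)

Orthogonality check:
  u_2 · u_1 = 0 (should be 0)
  u_3 · u_1 = 0 (should be 0)
  u_3 · u_2 = 0 (should be 0)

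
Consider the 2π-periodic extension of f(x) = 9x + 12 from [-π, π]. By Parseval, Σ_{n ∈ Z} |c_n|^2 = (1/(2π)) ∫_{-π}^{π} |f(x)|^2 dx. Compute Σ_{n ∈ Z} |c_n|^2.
Σ |c_n|^2 = 27π^2 + 144

Expand and integrate term by term over [-π, π]:
  ∫ (9x)^2 dx = 81·(2π^3/3); ∫ 2·9·(12)·x dx = 0 (odd integrand); ∫ 12^2 dx = 144·2π.
So (1/(2π)) ∫_{-π}^{π} (9x + 12)^2 dx = 81π^2/3 + 144 = 27π^2 + 144.
Parseval ⇒ Σ |c_n|^2 = 27π^2 + 144.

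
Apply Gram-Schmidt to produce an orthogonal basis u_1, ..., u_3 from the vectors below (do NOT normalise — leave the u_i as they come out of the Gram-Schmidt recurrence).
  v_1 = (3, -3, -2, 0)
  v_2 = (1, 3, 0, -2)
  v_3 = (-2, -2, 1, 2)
Orthogonal basis:
  u_1 = (3, -3, -2, 0)
  u_2 = (20/11, 24/11, -6/11, -2)
  u_3 = (2/17, -1/17, 9/34, -1/34)

Apply the Gram-Schmidt recurrence
  u_1 = v_1
  u_i = v_i − Σ_{j<i} ((v_i · u_j) / (u_j · u_j)) · u_j.

Step by step this gives:
  u_1 = (3, -3, -2, 0)
  u_2 = (20/11, 24/11, -6/11, -2)
  u_3 = (2/17, -1/17, 9/34, -1/34)

Orthogonality check:
  u_2 · u_1 = 0 (should be 0)
  u_3 · u_1 = 0 (should be 0)
  u_3 · u_2 = 0 (should be 0)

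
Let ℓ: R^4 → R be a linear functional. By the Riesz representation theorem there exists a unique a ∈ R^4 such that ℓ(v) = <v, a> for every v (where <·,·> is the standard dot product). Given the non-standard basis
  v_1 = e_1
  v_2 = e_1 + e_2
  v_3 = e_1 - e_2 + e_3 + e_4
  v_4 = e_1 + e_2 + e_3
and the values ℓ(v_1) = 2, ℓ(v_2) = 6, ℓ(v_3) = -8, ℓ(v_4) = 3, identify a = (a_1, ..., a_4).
a = (2, 4, -3, -3)

Write a = (a_1, ..., a_4) in the standard basis. For each basis vector v_i, ℓ(v_i) = <v_i, a> is a linear equation in the a_j's. Collect the n equations into a matrix system V a = ℓ, where row i of V is v_i (expressed in the standard basis). Since V is invertible (lower-triangular with 1s on the diagonal, up to permutation), solve by back-substitution:
  V =
[[1, 0, 0, 0],
 [1, 1, 0, 0],
 [1, -1, 1, 1],
 [1, 1, 1, 0]]
  V a = (2, 6, -8, 3)
Solving gives a = (2, 4, -3, -3).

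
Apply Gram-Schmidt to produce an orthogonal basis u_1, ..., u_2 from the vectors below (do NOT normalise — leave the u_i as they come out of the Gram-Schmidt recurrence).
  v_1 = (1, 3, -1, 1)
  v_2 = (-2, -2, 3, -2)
Orthogonal basis:
  u_1 = (1, 3, -1, 1)
  u_2 = (-11/12, 5/4, 23/12, -11/12)

Apply the Gram-Schmidt recurrence
  u_1 = v_1
  u_i = v_i − Σ_{j<i} ((v_i · u_j) / (u_j · u_j)) · u_j.

Step by step this gives:
  u_1 = (1, 3, -1, 1)
  u_2 = (-11/12, 5/4, 23/12, -11/12)

Orthogonality check:
  u_2 · u_1 = 0 (should be 0)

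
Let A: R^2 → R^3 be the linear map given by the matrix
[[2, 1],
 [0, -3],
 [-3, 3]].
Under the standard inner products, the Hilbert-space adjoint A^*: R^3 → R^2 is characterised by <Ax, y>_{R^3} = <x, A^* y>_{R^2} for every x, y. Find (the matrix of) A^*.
A^* = A^T =
[[2, 0, -3],
 [1, -3, 3]]

For real matrices with standard dot products, the defining identity <Ax, y> = <x, A^* y> gives (Ax)^T y = x^T (A^*) y, i.e. x^T A^T y = x^T (A^*) y. Since this holds for all x, y, we must have A^* = A^T. Therefore
A^* =
[[2, 0, -3],
 [1, -3, 3]].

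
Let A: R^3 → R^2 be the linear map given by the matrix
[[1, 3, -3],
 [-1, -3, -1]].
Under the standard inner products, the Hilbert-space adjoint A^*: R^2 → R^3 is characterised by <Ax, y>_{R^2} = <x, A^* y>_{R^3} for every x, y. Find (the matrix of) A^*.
A^* = A^T =
[[1, -1],
 [3, -3],
 [-3, -1]]

For real matrices with standard dot products, the defining identity <Ax, y> = <x, A^* y> gives (Ax)^T y = x^T (A^*) y, i.e. x^T A^T y = x^T (A^*) y. Since this holds for all x, y, we must have A^* = A^T. Therefore
A^* =
[[1, -1],
 [3, -3],
 [-3, -1]].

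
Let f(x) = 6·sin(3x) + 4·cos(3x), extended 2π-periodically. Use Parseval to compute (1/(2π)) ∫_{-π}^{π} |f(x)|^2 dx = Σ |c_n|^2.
Σ |c_n|^2 = 26

Expand |f|^2 and use orthogonality of {sin(nx), cos(mx)} on [-π, π]:
  ∫_{-π}^{π} sin(nx)^2 dx = π, ∫ cos(mx)^2 dx = π, and cross terms integrate to 0.
So ∫_{-π}^{π} f(x)^2 dx = 6^2 · π + 4^2 · π = (36 + 16)π.
Divide by 2π: (36 + 16)/2 = 26.
By Parseval, this equals Σ |c_n|^2.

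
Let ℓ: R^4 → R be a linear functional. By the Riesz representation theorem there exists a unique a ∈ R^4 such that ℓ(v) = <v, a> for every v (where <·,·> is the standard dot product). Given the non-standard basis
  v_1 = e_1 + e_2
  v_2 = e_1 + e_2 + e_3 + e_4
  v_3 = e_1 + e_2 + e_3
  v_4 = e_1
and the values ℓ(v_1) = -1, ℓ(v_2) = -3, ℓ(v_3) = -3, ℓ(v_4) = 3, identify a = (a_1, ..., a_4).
a = (3, -4, -2, 0)

Write a = (a_1, ..., a_4) in the standard basis. For each basis vector v_i, ℓ(v_i) = <v_i, a> is a linear equation in the a_j's. Collect the n equations into a matrix system V a = ℓ, where row i of V is v_i (expressed in the standard basis). Since V is invertible (lower-triangular with 1s on the diagonal, up to permutation), solve by back-substitution:
  V =
[[1, 1, 0, 0],
 [1, 1, 1, 1],
 [1, 1, 1, 0],
 [1, 0, 0, 0]]
  V a = (-1, -3, -3, 3)
Solving gives a = (3, -4, -2, 0).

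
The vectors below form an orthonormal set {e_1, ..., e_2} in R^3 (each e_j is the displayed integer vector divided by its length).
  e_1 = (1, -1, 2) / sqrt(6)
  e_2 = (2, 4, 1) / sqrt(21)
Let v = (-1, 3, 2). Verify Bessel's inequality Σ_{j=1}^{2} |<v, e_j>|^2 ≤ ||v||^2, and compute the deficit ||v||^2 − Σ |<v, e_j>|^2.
Σ |<v, e_j>|^2 = 48/7; ||v||^2 = 14; deficit = 50/7

Write each e_j = u_j / sqrt(<u_j, u_j>) where u_j is the displayed integer vector. Then <v, e_j> = <v, u_j> / sqrt(<u_j, u_j>), so |<v, e_j>|^2 = <v, u_j>^2 / <u_j, u_j>.
Coefficients: <v, e_1> = 0/sqrt(6), <v, e_2> = 12/sqrt(21).
Square and sum: Σ |<v, e_j>|^2 = 48/7.
Compute ||v||^2 = v·v = 14.
Deficit = 14 − 48/7 = 50/7 ≥ 0, confirming Bessel's inequality. (The deficit equals ||v − Σ <v,e_j> e_j||^2, the squared distance from v to span{e_j}.)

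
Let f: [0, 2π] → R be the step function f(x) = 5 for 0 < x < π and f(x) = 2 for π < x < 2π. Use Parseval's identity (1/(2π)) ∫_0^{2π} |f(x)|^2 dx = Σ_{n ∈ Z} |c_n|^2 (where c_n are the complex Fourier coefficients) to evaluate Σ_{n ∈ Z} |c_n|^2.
Σ |c_n|^2 = 29/2

Parseval equates the L^2 energy of f (normalised by 1/(2π)) with the ℓ^2 sum of its Fourier coefficients: (1/(2π)) ∫_0^{2π} |f|^2 = Σ |c_n|^2.
Compute the left side: (1/(2π)) [∫_0^π 5^2 dx + ∫_π^{2π} 2^2 dx] = (1/(2π)) · (25π + 4π) = (25 + 4)/2 = 29/2.
So Σ_{n ∈ Z} |c_n|^2 = 29/2.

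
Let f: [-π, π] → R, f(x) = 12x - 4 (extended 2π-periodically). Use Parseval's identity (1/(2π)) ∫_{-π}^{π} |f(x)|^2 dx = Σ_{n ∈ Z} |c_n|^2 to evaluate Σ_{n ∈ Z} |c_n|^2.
Σ |c_n|^2 = 48π^2 + 16

Expand and integrate term by term over [-π, π]:
  ∫ (12x)^2 dx = 144·(2π^3/3); ∫ 2·12·(-4)·x dx = 0 (odd integrand); ∫ (-4)^2 dx = 16·2π.
So (1/(2π)) ∫_{-π}^{π} (12x - 4)^2 dx = 144π^2/3 + 16 = 48π^2 + 16.
Parseval ⇒ Σ |c_n|^2 = 48π^2 + 16.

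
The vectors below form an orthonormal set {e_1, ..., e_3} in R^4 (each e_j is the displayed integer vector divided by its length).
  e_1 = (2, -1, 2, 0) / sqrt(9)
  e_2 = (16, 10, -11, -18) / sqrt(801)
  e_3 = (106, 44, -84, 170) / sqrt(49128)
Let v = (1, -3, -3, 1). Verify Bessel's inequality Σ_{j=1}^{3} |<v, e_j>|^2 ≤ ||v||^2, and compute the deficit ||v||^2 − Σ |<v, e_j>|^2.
Σ |<v, e_j>|^2 = 76/23; ||v||^2 = 20; deficit = 384/23

Write each e_j = u_j / sqrt(<u_j, u_j>) where u_j is the displayed integer vector. Then <v, e_j> = <v, u_j> / sqrt(<u_j, u_j>), so |<v, e_j>|^2 = <v, u_j>^2 / <u_j, u_j>.
Coefficients: <v, e_1> = -1/sqrt(9), <v, e_2> = 1/sqrt(801), <v, e_3> = 396/sqrt(49128).
Square and sum: Σ |<v, e_j>|^2 = 76/23.
Compute ||v||^2 = v·v = 20.
Deficit = 20 − 76/23 = 384/23 ≥ 0, confirming Bessel's inequality. (The deficit equals ||v − Σ <v,e_j> e_j||^2, the squared distance from v to span{e_j}.)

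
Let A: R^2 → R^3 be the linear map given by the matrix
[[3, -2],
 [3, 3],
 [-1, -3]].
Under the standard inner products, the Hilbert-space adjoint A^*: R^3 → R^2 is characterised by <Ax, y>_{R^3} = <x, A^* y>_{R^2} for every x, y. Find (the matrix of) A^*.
A^* = A^T =
[[3, 3, -1],
 [-2, 3, -3]]

For real matrices with standard dot products, the defining identity <Ax, y> = <x, A^* y> gives (Ax)^T y = x^T (A^*) y, i.e. x^T A^T y = x^T (A^*) y. Since this holds for all x, y, we must have A^* = A^T. Therefore
A^* =
[[3, 3, -1],
 [-2, 3, -3]].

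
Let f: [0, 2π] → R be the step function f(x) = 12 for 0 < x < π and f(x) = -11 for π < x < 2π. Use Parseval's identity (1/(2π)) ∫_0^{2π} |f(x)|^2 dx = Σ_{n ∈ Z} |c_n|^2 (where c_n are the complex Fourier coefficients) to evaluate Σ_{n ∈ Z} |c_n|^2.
Σ |c_n|^2 = 265/2

Parseval equates the L^2 energy of f (normalised by 1/(2π)) with the ℓ^2 sum of its Fourier coefficients: (1/(2π)) ∫_0^{2π} |f|^2 = Σ |c_n|^2.
Compute the left side: (1/(2π)) [∫_0^π 12^2 dx + ∫_π^{2π} (-11)^2 dx] = (1/(2π)) · (144π + 121π) = (144 + 121)/2 = 265/2.
So Σ_{n ∈ Z} |c_n|^2 = 265/2.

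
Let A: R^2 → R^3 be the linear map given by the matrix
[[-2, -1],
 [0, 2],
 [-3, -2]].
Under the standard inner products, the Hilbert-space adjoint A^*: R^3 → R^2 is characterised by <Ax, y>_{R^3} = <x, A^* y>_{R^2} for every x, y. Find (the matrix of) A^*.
A^* = A^T =
[[-2, 0, -3],
 [-1, 2, -2]]

For real matrices with standard dot products, the defining identity <Ax, y> = <x, A^* y> gives (Ax)^T y = x^T (A^*) y, i.e. x^T A^T y = x^T (A^*) y. Since this holds for all x, y, we must have A^* = A^T. Therefore
A^* =
[[-2, 0, -3],
 [-1, 2, -2]].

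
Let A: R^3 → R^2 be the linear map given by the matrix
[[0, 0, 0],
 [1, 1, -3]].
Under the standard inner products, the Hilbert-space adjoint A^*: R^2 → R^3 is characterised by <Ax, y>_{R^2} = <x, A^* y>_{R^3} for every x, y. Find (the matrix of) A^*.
A^* = A^T =
[[0, 1],
 [0, 1],
 [0, -3]]

For real matrices with standard dot products, the defining identity <Ax, y> = <x, A^* y> gives (Ax)^T y = x^T (A^*) y, i.e. x^T A^T y = x^T (A^*) y. Since this holds for all x, y, we must have A^* = A^T. Therefore
A^* =
[[0, 1],
 [0, 1],
 [0, -3]].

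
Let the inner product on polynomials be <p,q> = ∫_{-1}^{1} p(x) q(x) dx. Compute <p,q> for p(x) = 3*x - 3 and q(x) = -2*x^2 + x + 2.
<p,q> = -6

Expand the product: p(x)·q(x) = -6*x^3 + 9*x^2 + 3*x - 6.
∫_{-1}^{1} of each monomial x^k gives [2/(k+1) if k even, 0 if k odd]. Integrating term-by-term (or equivalently evaluating the antiderivative F(x) = -3*x^4/2 + 3*x^3 + 3*x^2/2 - 6*x at the endpoints):
  F(1) − F(−1) = -3 − (3) = -6.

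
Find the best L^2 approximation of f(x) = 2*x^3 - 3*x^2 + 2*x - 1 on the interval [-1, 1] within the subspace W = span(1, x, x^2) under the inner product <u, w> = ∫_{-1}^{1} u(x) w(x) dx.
g(x) = -3*x^2 + 16*x/5 - 1

The best approximation g ∈ W is the orthogonal projection of f onto W. Writing g = a_0 + a_1 x + a_2 x^2, the coefficients solve the normal equations G · a = b where
  G_{ij} = <φ_i, φ_j> and b_i = <f, φ_i>, with φ_0 = 1, φ_1 = x, φ_2 = x^2.
G =
  [2, 0, 2/3]
  [0, 2/3, 0]
  [2/3, 0, 2/5],
b = (-4, 32/15, -28/15).
Solving gives a_0 = -1, a_1 = 16/5, a_2 = -3, so
  g(x) = -3*x^2 + 16*x/5 - 1.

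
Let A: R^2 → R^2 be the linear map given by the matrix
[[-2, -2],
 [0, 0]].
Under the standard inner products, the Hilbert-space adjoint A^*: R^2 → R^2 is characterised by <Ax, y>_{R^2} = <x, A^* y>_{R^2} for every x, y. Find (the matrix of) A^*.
A^* = A^T =
[[-2, 0],
 [-2, 0]]

For real matrices with standard dot products, the defining identity <Ax, y> = <x, A^* y> gives (Ax)^T y = x^T (A^*) y, i.e. x^T A^T y = x^T (A^*) y. Since this holds for all x, y, we must have A^* = A^T. Therefore
A^* =
[[-2, 0],
 [-2, 0]].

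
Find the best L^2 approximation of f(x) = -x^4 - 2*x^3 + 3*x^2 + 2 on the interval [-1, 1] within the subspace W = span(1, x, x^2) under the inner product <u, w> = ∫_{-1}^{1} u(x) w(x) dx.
g(x) = 15*x^2/7 - 6*x/5 + 73/35

The best approximation g ∈ W is the orthogonal projection of f onto W. Writing g = a_0 + a_1 x + a_2 x^2, the coefficients solve the normal equations G · a = b where
  G_{ij} = <φ_i, φ_j> and b_i = <f, φ_i>, with φ_0 = 1, φ_1 = x, φ_2 = x^2.
G =
  [2, 0, 2/3]
  [0, 2/3, 0]
  [2/3, 0, 2/5],
b = (28/5, -4/5, 236/105).
Solving gives a_0 = 73/35, a_1 = -6/5, a_2 = 15/7, so
  g(x) = 15*x^2/7 - 6*x/5 + 73/35.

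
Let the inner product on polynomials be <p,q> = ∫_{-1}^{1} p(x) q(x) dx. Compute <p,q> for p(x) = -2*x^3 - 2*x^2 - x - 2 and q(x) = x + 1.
<p,q> = -34/5

Expand the product: p(x)·q(x) = -2*x^4 - 4*x^3 - 3*x^2 - 3*x - 2.
∫_{-1}^{1} of each monomial x^k gives [2/(k+1) if k even, 0 if k odd]. Integrating term-by-term (or equivalently evaluating the antiderivative F(x) = -2*x^5/5 - x^4 - x^3 - 3*x^2/2 - 2*x at the endpoints):
  F(1) − F(−1) = -59/10 − (9/10) = -34/5.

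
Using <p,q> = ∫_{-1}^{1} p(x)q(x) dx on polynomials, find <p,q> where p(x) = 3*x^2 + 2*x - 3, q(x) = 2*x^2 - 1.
<p,q> = 12/5

Expand the product: p(x)·q(x) = 6*x^4 + 4*x^3 - 9*x^2 - 2*x + 3.
∫_{-1}^{1} of each monomial x^k gives [2/(k+1) if k even, 0 if k odd]. Integrating term-by-term (or equivalently evaluating the antiderivative F(x) = 6*x^5/5 + x^4 - 3*x^3 - x^2 + 3*x at the endpoints):
  F(1) − F(−1) = 6/5 − (-6/5) = 12/5.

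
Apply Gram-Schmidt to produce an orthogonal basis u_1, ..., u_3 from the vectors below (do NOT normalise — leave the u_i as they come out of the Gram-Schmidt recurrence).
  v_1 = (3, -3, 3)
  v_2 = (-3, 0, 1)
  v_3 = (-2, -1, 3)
Orthogonal basis:
  u_1 = (3, -3, 3)
  u_2 = (-7/3, -2/3, 5/3)
  u_3 = (3/26, 6/13, 9/26)

Apply the Gram-Schmidt recurrence
  u_1 = v_1
  u_i = v_i − Σ_{j<i} ((v_i · u_j) / (u_j · u_j)) · u_j.

Step by step this gives:
  u_1 = (3, -3, 3)
  u_2 = (-7/3, -2/3, 5/3)
  u_3 = (3/26, 6/13, 9/26)

Orthogonality check:
  u_2 · u_1 = 0 (should be 0)
  u_3 · u_1 = 0 (should be 0)
  u_3 · u_2 = 0 (should be 0)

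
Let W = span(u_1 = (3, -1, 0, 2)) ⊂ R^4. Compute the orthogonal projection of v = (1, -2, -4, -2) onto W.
proj_W(v) = (3/14, -1/14, 0, 1/7)

Set up U = [u_1 | ... | u_1] ∈ R^(4×1). The projector onto W = col(U) is P = U (U^T U)^(-1) U^T.
Compute U^T U =
  [14],
and U^T v = (1).
Solve U^T U · c = U^T v for the coefficients: c = (1/14). The projection is proj_W(v) = U c.
Check: (v - proj_W(v)) · u_1 = 0  (should be 0).
Result: proj_W(v) = (3/14, -1/14, 0, 1/7).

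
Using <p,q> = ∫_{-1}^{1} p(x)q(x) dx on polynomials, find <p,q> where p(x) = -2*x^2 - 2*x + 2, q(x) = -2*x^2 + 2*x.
<p,q> = -56/15

Expand the product: p(x)·q(x) = 4*x^4 - 8*x^2 + 4*x.
∫_{-1}^{1} of each monomial x^k gives [2/(k+1) if k even, 0 if k odd]. Integrating term-by-term (or equivalently evaluating the antiderivative F(x) = 4*x^5/5 - 8*x^3/3 + 2*x^2 at the endpoints):
  F(1) − F(−1) = 2/15 − (58/15) = -56/15.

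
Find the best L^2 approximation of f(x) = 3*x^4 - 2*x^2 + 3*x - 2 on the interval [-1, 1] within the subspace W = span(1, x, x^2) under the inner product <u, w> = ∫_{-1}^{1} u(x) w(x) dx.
g(x) = 4*x^2/7 + 3*x - 79/35

The best approximation g ∈ W is the orthogonal projection of f onto W. Writing g = a_0 + a_1 x + a_2 x^2, the coefficients solve the normal equations G · a = b where
  G_{ij} = <φ_i, φ_j> and b_i = <f, φ_i>, with φ_0 = 1, φ_1 = x, φ_2 = x^2.
G =
  [2, 0, 2/3]
  [0, 2/3, 0]
  [2/3, 0, 2/5],
b = (-62/15, 2, -134/105).
Solving gives a_0 = -79/35, a_1 = 3, a_2 = 4/7, so
  g(x) = 4*x^2/7 + 3*x - 79/35.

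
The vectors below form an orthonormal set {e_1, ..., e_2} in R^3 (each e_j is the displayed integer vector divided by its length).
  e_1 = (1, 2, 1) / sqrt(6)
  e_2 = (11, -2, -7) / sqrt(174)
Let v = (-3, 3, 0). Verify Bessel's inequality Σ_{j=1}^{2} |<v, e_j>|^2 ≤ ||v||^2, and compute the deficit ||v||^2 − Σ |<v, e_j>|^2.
Σ |<v, e_j>|^2 = 297/29; ||v||^2 = 18; deficit = 225/29

Write each e_j = u_j / sqrt(<u_j, u_j>) where u_j is the displayed integer vector. Then <v, e_j> = <v, u_j> / sqrt(<u_j, u_j>), so |<v, e_j>|^2 = <v, u_j>^2 / <u_j, u_j>.
Coefficients: <v, e_1> = 3/sqrt(6), <v, e_2> = -39/sqrt(174).
Square and sum: Σ |<v, e_j>|^2 = 297/29.
Compute ||v||^2 = v·v = 18.
Deficit = 18 − 297/29 = 225/29 ≥ 0, confirming Bessel's inequality. (The deficit equals ||v − Σ <v,e_j> e_j||^2, the squared distance from v to span{e_j}.)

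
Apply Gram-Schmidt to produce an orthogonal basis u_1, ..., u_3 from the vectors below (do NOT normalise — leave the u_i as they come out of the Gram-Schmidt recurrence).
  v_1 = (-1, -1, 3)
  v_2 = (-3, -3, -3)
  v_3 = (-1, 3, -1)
Orthogonal basis:
  u_1 = (-1, -1, 3)
  u_2 = (-36/11, -36/11, -24/11)
  u_3 = (-2, 2, 0)

Apply the Gram-Schmidt recurrence
  u_1 = v_1
  u_i = v_i − Σ_{j<i} ((v_i · u_j) / (u_j · u_j)) · u_j.

Step by step this gives:
  u_1 = (-1, -1, 3)
  u_2 = (-36/11, -36/11, -24/11)
  u_3 = (-2, 2, 0)

Orthogonality check:
  u_2 · u_1 = 0 (should be 0)
  u_3 · u_1 = 0 (should be 0)
  u_3 · u_2 = 0 (should be 0)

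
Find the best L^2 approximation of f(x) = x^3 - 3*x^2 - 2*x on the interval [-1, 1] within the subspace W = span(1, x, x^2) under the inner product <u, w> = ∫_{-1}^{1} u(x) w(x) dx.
g(x) = -3*x^2 - 7*x/5

The best approximation g ∈ W is the orthogonal projection of f onto W. Writing g = a_0 + a_1 x + a_2 x^2, the coefficients solve the normal equations G · a = b where
  G_{ij} = <φ_i, φ_j> and b_i = <f, φ_i>, with φ_0 = 1, φ_1 = x, φ_2 = x^2.
G =
  [2, 0, 2/3]
  [0, 2/3, 0]
  [2/3, 0, 2/5],
b = (-2, -14/15, -6/5).
Solving gives a_0 = 0, a_1 = -7/5, a_2 = -3, so
  g(x) = -3*x^2 - 7*x/5.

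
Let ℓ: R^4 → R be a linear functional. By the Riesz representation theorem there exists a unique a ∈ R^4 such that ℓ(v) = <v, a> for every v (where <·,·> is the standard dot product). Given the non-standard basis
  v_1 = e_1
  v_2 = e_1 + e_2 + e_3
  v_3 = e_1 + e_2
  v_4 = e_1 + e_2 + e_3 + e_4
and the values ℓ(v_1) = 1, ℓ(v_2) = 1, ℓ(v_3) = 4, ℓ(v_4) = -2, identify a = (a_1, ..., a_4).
a = (1, 3, -3, -3)

Write a = (a_1, ..., a_4) in the standard basis. For each basis vector v_i, ℓ(v_i) = <v_i, a> is a linear equation in the a_j's. Collect the n equations into a matrix system V a = ℓ, where row i of V is v_i (expressed in the standard basis). Since V is invertible (lower-triangular with 1s on the diagonal, up to permutation), solve by back-substitution:
  V =
[[1, 0, 0, 0],
 [1, 1, 1, 0],
 [1, 1, 0, 0],
 [1, 1, 1, 1]]
  V a = (1, 1, 4, -2)
Solving gives a = (1, 3, -3, -3).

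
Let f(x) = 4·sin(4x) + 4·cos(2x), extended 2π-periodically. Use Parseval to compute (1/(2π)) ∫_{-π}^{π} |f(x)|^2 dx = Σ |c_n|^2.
Σ |c_n|^2 = 16

Expand |f|^2 and use orthogonality of {sin(nx), cos(mx)} on [-π, π]:
  ∫_{-π}^{π} sin(nx)^2 dx = π, ∫ cos(mx)^2 dx = π, and cross terms integrate to 0.
So ∫_{-π}^{π} f(x)^2 dx = 4^2 · π + 4^2 · π = (16 + 16)π.
Divide by 2π: (16 + 16)/2 = 16.
By Parseval, this equals Σ |c_n|^2.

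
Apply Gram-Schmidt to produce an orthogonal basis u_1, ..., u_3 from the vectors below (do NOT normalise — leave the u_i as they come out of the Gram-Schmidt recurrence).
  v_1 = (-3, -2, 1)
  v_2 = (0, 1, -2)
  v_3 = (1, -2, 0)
Orthogonal basis:
  u_1 = (-3, -2, 1)
  u_2 = (-6/7, 3/7, -12/7)
  u_3 = (5/6, -5/3, -5/6)

Apply the Gram-Schmidt recurrence
  u_1 = v_1
  u_i = v_i − Σ_{j<i} ((v_i · u_j) / (u_j · u_j)) · u_j.

Step by step this gives:
  u_1 = (-3, -2, 1)
  u_2 = (-6/7, 3/7, -12/7)
  u_3 = (5/6, -5/3, -5/6)

Orthogonality check:
  u_2 · u_1 = 0 (should be 0)
  u_3 · u_1 = 0 (should be 0)
  u_3 · u_2 = 0 (should be 0)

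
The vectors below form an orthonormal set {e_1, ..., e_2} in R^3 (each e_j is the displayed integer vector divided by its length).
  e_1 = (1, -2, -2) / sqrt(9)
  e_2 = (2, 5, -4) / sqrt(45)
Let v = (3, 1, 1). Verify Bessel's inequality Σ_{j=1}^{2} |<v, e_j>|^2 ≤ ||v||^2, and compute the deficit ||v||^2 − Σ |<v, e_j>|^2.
Σ |<v, e_j>|^2 = 6/5; ||v||^2 = 11; deficit = 49/5

Write each e_j = u_j / sqrt(<u_j, u_j>) where u_j is the displayed integer vector. Then <v, e_j> = <v, u_j> / sqrt(<u_j, u_j>), so |<v, e_j>|^2 = <v, u_j>^2 / <u_j, u_j>.
Coefficients: <v, e_1> = -1/sqrt(9), <v, e_2> = 7/sqrt(45).
Square and sum: Σ |<v, e_j>|^2 = 6/5.
Compute ||v||^2 = v·v = 11.
Deficit = 11 − 6/5 = 49/5 ≥ 0, confirming Bessel's inequality. (The deficit equals ||v − Σ <v,e_j> e_j||^2, the squared distance from v to span{e_j}.)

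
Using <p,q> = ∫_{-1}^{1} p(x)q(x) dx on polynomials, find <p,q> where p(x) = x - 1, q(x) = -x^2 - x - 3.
<p,q> = 6

Expand the product: p(x)·q(x) = -x^3 - 2*x + 3.
∫_{-1}^{1} of each monomial x^k gives [2/(k+1) if k even, 0 if k odd]. Integrating term-by-term (or equivalently evaluating the antiderivative F(x) = -x^4/4 - x^2 + 3*x at the endpoints):
  F(1) − F(−1) = 7/4 − (-17/4) = 6.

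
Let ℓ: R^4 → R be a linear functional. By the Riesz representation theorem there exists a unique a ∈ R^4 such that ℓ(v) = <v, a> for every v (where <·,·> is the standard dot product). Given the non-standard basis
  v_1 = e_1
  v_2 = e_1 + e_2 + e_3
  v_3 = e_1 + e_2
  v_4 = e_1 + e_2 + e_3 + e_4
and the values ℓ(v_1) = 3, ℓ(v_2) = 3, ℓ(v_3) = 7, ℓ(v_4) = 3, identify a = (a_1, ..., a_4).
a = (3, 4, -4, 0)

Write a = (a_1, ..., a_4) in the standard basis. For each basis vector v_i, ℓ(v_i) = <v_i, a> is a linear equation in the a_j's. Collect the n equations into a matrix system V a = ℓ, where row i of V is v_i (expressed in the standard basis). Since V is invertible (lower-triangular with 1s on the diagonal, up to permutation), solve by back-substitution:
  V =
[[1, 0, 0, 0],
 [1, 1, 1, 0],
 [1, 1, 0, 0],
 [1, 1, 1, 1]]
  V a = (3, 3, 7, 3)
Solving gives a = (3, 4, -4, 0).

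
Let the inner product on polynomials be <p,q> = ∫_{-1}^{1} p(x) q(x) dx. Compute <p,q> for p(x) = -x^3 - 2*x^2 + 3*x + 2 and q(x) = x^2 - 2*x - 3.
<p,q> = -32/3

Expand the product: p(x)·q(x) = -x^5 + 10*x^3 + 2*x^2 - 13*x - 6.
∫_{-1}^{1} of each monomial x^k gives [2/(k+1) if k even, 0 if k odd]. Integrating term-by-term (or equivalently evaluating the antiderivative F(x) = -x^6/6 + 5*x^4/2 + 2*x^3/3 - 13*x^2/2 - 6*x at the endpoints):
  F(1) − F(−1) = -19/2 − (7/6) = -32/3.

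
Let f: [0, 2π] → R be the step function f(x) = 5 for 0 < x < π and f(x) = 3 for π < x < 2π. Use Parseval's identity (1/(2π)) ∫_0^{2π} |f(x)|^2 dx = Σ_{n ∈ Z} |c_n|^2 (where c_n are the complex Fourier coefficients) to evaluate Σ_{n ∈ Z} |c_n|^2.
Σ |c_n|^2 = 17

Parseval equates the L^2 energy of f (normalised by 1/(2π)) with the ℓ^2 sum of its Fourier coefficients: (1/(2π)) ∫_0^{2π} |f|^2 = Σ |c_n|^2.
Compute the left side: (1/(2π)) [∫_0^π 5^2 dx + ∫_π^{2π} 3^2 dx] = (1/(2π)) · (25π + 9π) = (25 + 9)/2 = 17.
So Σ_{n ∈ Z} |c_n|^2 = 17.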